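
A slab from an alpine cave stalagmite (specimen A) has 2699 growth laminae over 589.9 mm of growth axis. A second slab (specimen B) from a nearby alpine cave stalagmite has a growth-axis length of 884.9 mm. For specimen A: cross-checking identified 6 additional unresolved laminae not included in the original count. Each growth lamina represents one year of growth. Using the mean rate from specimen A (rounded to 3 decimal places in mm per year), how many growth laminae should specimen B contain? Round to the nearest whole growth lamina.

4059 growth laminae

Specimen A: true growth lamina count = 2699 + 6 = 2705.
A: 589.9 mm over 2705 years gives 589.9 / 2705 ≈ 0.218 mm/yr.
Specimen B: 884.9 mm / 0.218 mm per year = 4059.17 years ≈ 4059 growth laminae.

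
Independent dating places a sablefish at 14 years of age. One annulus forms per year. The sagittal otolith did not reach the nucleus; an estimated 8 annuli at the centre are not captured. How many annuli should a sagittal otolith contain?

6 annuli

One annulus per year gives 14 annuli over 14 years.
Subtracting the 8 annuli not captured gives 14 − 8 = 6 annuli in the record.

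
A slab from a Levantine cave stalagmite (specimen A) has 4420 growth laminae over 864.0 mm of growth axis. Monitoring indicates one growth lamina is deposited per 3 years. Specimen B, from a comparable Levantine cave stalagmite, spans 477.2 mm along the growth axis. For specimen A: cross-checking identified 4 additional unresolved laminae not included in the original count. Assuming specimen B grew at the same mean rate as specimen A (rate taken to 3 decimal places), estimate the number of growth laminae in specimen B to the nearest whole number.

Specimen A: true growth lamina count = 4420 + 4 = 4424.
Specimen A: multiplying by 3 years per growth lamina: 4424 × 3 = 13272 years.
A: Mean rate = 864.0 mm / 13272 years ≈ 0.065 mm/year.
B spans 477.2 / 0.065 = 7341.54 years; at 3 years per growth lamina that is 7341.54 / 3 ≈ 2447 growth laminae.

2447 growth laminae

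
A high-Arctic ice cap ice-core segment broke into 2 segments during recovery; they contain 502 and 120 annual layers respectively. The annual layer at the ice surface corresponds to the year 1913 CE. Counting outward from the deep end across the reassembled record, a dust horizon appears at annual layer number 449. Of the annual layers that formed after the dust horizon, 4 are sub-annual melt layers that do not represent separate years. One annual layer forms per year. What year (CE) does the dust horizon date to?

1744 CE

Total annual layers = 502 + 120 = 622.
Between annual layer 449 and the ice surface there are 622 − 449 = 173 annual layers.
Removing the 4 false annual layers leaves 173 − 4 = 169 true annual layers beyond the dust horizon.
1913 − 169 = 1744 CE.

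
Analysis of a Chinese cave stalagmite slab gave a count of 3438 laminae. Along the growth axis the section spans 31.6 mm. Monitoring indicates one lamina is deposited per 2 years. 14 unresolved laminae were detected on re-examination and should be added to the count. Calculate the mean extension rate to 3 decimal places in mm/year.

0.005 mm/year

Correcting the raw count gives 3438 + 14 = 3452 true laminae.
At 2 years per lamina, 3452 × 2 = 6904 years.
31.6 mm over 6904 years gives 31.6 / 6904 ≈ 0.005 mm/year.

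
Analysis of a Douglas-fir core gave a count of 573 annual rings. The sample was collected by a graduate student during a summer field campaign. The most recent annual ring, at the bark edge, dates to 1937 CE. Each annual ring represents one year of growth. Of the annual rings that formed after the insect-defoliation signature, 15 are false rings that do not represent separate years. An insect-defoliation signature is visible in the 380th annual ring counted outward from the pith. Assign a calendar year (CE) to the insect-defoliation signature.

1759 CE

The insect-defoliation signature sits at annual ring 380 from the pith, so 573 − 380 = 193 annual rings formed after it.
193 − 15 false = 178 true annual rings after the insect-defoliation signature.
Counting back 178 years from 1937 CE places the insect-defoliation signature in 1937 − 178 = 1759 CE.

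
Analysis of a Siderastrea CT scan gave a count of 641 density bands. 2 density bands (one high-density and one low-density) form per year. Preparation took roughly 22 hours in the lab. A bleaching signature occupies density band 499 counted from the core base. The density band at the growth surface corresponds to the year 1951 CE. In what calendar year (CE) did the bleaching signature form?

1880 CE

Between density band 499 and the growth surface there are 641 − 499 = 142 density bands.
142 density bands at 2 per year is 142 / 2 = 71 years.
The density band at the growth surface is 1951 CE, so the bleaching signature dates to 1951 − 71 = 1880 CE.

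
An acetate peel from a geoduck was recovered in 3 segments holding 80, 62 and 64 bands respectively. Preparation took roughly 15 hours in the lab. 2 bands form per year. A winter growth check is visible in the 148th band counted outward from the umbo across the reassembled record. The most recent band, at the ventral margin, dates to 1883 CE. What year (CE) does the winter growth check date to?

1854 CE

Total bands = 80 + 62 + 64 = 206.
Between band 148 and the ventral margin there are 206 − 148 = 58 bands.
Dividing by 2 bands per year: 58 / 2 = 29 years.
Counting back 29 years from 1883 CE places the winter growth check in 1883 − 29 = 1854 CE.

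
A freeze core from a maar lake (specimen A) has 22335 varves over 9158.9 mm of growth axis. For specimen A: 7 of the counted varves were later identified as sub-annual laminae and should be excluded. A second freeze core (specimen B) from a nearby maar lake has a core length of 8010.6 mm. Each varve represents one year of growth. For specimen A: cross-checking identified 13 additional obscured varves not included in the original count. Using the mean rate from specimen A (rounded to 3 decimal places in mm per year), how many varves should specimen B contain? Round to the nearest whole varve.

19538 varves

Specimen A: after corrections the count is 22335 − 7 + 13 = 22341 varves.
A: Mean rate = 9158.9 mm / 22341 years ≈ 0.410 mm per year.
For B, 8010.6 / 0.410 = 19538.05 years ≈ 19538 varves.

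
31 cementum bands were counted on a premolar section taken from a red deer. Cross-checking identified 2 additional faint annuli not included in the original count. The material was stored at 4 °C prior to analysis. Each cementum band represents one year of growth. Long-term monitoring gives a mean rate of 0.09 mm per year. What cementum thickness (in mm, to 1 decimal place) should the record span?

True cementum band count = 31 + 2 = 33.
Length ≈ 0.09 × 33 = 3.0 mm.

3.0 mm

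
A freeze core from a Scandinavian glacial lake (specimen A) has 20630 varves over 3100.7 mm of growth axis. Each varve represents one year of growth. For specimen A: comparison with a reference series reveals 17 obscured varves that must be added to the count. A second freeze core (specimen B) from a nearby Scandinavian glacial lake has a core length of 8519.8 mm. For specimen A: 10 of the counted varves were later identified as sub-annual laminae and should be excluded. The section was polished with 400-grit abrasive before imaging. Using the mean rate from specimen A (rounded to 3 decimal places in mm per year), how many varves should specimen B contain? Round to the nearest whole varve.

Specimen A: true varve count = 20630 − 10 + 17 = 20637.
A: Mean rate = 3100.7 mm / 20637 years ≈ 0.150 mm/year.
B spans 8519.8 / 0.150 = 56798.67 years ≈ 56799 varves.

56799 varves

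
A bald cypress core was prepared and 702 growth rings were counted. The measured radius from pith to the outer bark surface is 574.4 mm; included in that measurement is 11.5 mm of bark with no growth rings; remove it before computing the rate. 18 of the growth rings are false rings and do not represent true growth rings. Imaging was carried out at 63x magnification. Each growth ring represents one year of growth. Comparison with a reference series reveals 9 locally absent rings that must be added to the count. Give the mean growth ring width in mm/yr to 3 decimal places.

After corrections the count is 702 − 18 + 9 = 693 growth rings.
The growth record spans 574.4 − 11.5 = 562.9 mm.
562.9 mm over 693 years gives 562.9 / 693 ≈ 0.812 mm/yr.

0.812 mm/yr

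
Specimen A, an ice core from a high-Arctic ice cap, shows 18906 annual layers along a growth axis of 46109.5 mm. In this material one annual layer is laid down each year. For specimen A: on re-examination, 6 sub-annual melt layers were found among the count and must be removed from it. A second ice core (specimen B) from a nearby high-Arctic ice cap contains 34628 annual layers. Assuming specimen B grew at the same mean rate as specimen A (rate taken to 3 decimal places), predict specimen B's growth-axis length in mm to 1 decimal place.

Specimen A: true annual layer count = 18906 − 6 = 18900.
A: Mean rate = 46109.5 mm / 18900 years ≈ 2.440 mm/yr.
For B, 2.440 mm/year × 34628 years = 84492.3 mm.

84492.3 mm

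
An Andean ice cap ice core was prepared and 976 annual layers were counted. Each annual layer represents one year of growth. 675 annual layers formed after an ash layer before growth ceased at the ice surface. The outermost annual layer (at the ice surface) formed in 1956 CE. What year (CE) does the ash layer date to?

1281 CE

675 annual layers post-date the ash layer.
Counting back 675 years from 1956 CE places the ash layer in 1956 − 675 = 1281 CE.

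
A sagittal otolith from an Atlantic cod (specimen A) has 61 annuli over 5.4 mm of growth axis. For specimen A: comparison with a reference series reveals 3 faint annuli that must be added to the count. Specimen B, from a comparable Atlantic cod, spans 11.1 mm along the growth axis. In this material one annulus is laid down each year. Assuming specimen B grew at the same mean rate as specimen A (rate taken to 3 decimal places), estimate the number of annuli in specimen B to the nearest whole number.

132 annuli

Specimen A: adjusted count: 61 + 3 = 64 annuli.
A: 5.4 mm over 64 years gives 5.4 / 64 ≈ 0.084 mm/yr.
B spans 11.1 / 0.084 = 132.14 years ≈ 132 annuli.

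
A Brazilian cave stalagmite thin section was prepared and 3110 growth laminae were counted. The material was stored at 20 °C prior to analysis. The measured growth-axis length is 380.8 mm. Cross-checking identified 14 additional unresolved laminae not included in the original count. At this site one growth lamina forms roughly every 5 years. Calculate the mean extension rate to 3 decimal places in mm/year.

Correcting the raw count gives 3110 + 14 = 3124 true growth laminae.
Multiplying by 5 years per growth lamina: 3124 × 5 = 15620 years.
Extension rate ≈ 380.8 / 15620 = 0.024 mm/year.

0.024 mm/year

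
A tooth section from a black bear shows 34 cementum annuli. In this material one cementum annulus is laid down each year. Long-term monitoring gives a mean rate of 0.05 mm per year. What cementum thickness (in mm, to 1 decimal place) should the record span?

34 years of growth are recorded.
34 years at 0.05 mm/year gives 0.05 × 34 = 1.7 mm.

1.7 mm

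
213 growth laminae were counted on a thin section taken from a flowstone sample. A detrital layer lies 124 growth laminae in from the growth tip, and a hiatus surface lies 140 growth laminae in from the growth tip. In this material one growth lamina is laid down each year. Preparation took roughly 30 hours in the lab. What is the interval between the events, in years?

The two markers are separated by 140 − 124 = 16 growth laminae.
At one growth lamina per year, 16 years elapsed between them.

16 years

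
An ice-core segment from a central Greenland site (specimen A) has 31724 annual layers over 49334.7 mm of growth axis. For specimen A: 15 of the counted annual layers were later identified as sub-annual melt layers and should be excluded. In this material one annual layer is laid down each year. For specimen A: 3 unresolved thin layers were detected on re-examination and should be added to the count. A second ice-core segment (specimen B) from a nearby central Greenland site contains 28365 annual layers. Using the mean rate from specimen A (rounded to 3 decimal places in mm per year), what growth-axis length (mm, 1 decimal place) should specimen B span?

44135.9 mm

Specimen A: true annual layer count = 31724 − 15 + 3 = 31712.
A: Mean rate = 49334.7 mm / 31712 years ≈ 1.556 mm per year.
For B, 1.556 mm/year × 28365 years = 44135.9 mm.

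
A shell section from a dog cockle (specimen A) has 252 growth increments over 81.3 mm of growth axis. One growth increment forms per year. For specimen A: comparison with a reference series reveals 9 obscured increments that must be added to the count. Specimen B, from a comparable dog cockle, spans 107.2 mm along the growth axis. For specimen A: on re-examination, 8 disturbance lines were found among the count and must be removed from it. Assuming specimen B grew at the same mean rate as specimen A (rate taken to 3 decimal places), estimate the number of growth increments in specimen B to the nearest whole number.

Specimen A: after corrections the count is 252 − 8 + 9 = 253 growth increments.
A: 81.3 mm over 253 years gives 81.3 / 253 ≈ 0.321 mm/yr.
Specimen B: 107.2 mm / 0.321 mm per year = 333.96 years ≈ 334 growth increments.

334 growth increments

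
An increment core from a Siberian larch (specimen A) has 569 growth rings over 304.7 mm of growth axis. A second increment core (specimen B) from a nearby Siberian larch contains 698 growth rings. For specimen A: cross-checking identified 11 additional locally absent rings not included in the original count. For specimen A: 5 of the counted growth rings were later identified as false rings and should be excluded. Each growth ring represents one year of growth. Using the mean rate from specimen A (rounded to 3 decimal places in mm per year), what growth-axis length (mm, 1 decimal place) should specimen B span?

Specimen A: true growth ring count = 569 − 5 + 11 = 575.
A: Extension rate ≈ 304.7 / 575 = 0.530 mm/year.
B's length ≈ 0.530 × 698 = 369.9 mm.

369.9 mm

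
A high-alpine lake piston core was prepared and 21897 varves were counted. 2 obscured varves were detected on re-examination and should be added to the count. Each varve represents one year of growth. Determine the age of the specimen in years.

21899 yr

After corrections the count is 21897 + 2 = 21899 varves.
With a one-to-one varve periodicity this is 21899 years.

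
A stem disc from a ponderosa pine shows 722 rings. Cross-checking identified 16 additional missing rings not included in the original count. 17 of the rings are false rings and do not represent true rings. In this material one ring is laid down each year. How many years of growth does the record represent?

After corrections the count is 722 − 17 + 16 = 721 rings.
One ring per year makes the duration 721 years.

721 years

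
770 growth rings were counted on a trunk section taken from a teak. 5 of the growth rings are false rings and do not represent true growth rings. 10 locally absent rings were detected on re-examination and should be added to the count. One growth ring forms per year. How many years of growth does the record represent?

Adjusted count: 770 − 5 + 10 = 775 growth rings.
At one growth ring per year, that is 775 years.

775 years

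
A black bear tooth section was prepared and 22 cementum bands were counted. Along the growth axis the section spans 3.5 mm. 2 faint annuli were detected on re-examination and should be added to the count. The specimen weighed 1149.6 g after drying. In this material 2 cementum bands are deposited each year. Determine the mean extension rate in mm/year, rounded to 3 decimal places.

0.292 mm/year

True cementum band count = 22 + 2 = 24.
Dividing by 2 cementum bands per year: 24 / 2 = 12 years.
Extension rate ≈ 3.5 / 12 = 0.292 mm/year.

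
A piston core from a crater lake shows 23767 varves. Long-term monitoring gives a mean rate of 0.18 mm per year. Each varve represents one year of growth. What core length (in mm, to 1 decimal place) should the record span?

4278.1 mm

23767 years of growth are recorded.
Predicted length = 0.18 mm/year × 23767 years = 4278.1 mm.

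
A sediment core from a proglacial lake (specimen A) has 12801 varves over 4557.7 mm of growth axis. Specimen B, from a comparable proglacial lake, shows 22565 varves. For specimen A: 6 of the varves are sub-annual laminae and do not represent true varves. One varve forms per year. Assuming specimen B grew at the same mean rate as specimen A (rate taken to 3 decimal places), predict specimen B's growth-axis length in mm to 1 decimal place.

Specimen A: adjusted count: 12801 − 6 = 12795 varves.
A: Mean rate = 4557.7 mm / 12795 years ≈ 0.356 mm/yr.
B's length ≈ 0.356 × 22565 = 8033.1 mm.

8033.1 mm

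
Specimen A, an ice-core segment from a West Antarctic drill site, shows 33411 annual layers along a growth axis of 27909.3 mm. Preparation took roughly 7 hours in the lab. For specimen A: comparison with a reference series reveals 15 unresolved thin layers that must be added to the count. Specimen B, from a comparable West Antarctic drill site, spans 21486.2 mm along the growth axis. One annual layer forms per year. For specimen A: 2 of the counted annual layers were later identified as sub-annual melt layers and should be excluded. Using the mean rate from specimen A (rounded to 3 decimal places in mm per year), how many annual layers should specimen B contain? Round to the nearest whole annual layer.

25732 annual layers

Specimen A: correcting the raw count gives 33411 − 2 + 15 = 33424 true annual layers.
A: Extension rate ≈ 27909.3 / 33424 = 0.835 mm/year.
For B, 21486.2 / 0.835 = 25731.98 years ≈ 25732 annual layers.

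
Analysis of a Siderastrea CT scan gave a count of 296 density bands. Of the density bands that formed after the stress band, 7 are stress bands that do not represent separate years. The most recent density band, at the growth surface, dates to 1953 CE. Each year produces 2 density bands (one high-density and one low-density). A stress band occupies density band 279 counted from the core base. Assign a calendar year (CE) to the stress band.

1948 CE

296 − 279 = 17 density bands lie beyond the stress band toward the growth surface.
17 − 7 false = 10 true density bands after the stress band.
With 2 density bands per year, 10 / 2 = 5 years.
1953 − 5 = 1948 CE.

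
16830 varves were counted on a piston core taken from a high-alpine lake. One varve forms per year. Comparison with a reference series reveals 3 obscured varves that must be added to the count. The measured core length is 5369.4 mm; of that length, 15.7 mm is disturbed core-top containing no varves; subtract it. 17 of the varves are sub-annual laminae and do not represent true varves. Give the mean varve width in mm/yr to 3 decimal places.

0.318 mm/yr

After corrections the count is 16830 − 17 + 3 = 16816 varves.
Removing the 15.7 mm offcut leaves 5369.4 − 15.7 = 5353.7 mm.
Mean rate = 5353.7 mm / 16816 years ≈ 0.318 mm/yr.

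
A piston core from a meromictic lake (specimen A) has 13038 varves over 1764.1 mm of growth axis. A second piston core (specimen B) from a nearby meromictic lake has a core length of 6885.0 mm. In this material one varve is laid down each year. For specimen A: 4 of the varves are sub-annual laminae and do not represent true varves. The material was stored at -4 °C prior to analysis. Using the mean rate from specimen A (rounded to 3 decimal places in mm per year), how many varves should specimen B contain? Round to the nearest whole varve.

Specimen A: after corrections the count is 13038 − 4 = 13034 varves.
A: 1764.1 mm over 13034 years gives 1764.1 / 13034 ≈ 0.135 mm per year.
B spans 6885.0 / 0.135 = 51000.00 years ≈ 51000 varves.

51000 varves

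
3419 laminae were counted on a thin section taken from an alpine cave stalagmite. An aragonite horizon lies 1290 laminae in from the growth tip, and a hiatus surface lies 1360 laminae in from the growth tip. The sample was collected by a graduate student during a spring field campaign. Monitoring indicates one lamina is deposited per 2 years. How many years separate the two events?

140 yr

The two markers are separated by 1360 − 1290 = 70 laminae.
70 laminae at 2 years each span 70 × 2 = 140 years.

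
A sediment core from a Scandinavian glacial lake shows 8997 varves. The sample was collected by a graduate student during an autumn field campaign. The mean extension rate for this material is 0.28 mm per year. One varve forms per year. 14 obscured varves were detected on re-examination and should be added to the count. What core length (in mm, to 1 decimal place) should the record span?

2523.1 mm

After corrections the count is 8997 + 14 = 9011 varves.
Predicted length = 0.28 mm/year × 9011 years = 2523.1 mm.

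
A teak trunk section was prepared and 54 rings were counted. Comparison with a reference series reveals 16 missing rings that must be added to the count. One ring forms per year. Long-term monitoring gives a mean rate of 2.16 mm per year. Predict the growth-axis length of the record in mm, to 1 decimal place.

151.2 mm

Adjusted count: 54 + 16 = 70 rings.
Length ≈ 2.16 × 70 = 151.2 mm.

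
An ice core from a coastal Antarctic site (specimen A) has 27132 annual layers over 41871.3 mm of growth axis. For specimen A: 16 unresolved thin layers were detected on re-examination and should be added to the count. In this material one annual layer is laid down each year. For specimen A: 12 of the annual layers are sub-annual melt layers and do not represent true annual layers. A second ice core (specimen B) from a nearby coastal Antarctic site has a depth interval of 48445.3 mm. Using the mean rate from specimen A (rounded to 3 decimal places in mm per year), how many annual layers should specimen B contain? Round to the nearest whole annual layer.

31397 annual layers

Specimen A: correcting the raw count gives 27132 − 12 + 16 = 27136 true annual layers.
A: Extension rate ≈ 41871.3 / 27136 = 1.543 mm/yr.
Specimen B: 48445.3 mm / 1.543 mm per year = 31396.82 years ≈ 31397 annual layers.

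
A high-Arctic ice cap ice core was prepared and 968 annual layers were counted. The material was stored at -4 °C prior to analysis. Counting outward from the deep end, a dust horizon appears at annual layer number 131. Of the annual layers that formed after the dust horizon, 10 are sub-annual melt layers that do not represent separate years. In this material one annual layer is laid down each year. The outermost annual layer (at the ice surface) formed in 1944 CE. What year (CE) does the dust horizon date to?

1117 CE

968 − 131 = 837 annual layers lie beyond the dust horizon toward the ice surface.
837 − 10 false = 827 true annual layers after the dust horizon.
1944 − 827 = 1117 CE.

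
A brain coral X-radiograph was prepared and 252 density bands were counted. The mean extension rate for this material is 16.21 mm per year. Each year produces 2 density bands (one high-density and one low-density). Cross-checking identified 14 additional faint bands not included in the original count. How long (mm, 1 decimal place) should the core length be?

2155.9 mm

Adjusted count: 252 + 14 = 266 density bands.
Dividing by 2 density bands per year: 266 / 2 = 133 years.
Length ≈ 16.21 × 133 = 2155.9 mm.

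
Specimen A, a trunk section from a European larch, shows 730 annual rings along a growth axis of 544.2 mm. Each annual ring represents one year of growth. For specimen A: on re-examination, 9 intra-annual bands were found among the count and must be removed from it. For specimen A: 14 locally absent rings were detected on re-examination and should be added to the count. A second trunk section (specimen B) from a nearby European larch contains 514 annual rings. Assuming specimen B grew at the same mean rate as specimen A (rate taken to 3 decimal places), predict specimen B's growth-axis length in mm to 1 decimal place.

Specimen A: correcting the raw count gives 730 − 9 + 14 = 735 true annual rings.
A: 544.2 mm over 735 years gives 544.2 / 735 ≈ 0.740 mm/yr.
B's length ≈ 0.740 × 514 = 380.4 mm.

380.4 mm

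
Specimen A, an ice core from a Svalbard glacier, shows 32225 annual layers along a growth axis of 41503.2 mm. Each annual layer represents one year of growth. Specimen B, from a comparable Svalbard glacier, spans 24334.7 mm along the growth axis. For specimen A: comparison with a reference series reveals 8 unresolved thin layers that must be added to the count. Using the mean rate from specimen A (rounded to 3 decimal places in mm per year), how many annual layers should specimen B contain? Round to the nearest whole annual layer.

18893 annual layers

Specimen A: adjusted count: 32225 + 8 = 32233 annual layers.
A: Extension rate ≈ 41503.2 / 32233 = 1.288 mm/yr.
Specimen B: 24334.7 mm / 1.288 mm per year = 18893.40 years ≈ 18893 annual layers.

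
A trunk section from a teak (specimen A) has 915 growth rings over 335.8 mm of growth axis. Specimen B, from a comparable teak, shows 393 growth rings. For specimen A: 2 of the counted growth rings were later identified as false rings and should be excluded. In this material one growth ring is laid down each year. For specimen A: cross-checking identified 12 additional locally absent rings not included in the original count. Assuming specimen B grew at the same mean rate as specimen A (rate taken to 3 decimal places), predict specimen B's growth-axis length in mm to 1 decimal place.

142.7 mm

Specimen A: correcting the raw count gives 915 − 2 + 12 = 925 true growth rings.
A: Mean rate = 335.8 mm / 925 years ≈ 0.363 mm/year.
For B, 0.363 mm/year × 393 years = 142.7 mm.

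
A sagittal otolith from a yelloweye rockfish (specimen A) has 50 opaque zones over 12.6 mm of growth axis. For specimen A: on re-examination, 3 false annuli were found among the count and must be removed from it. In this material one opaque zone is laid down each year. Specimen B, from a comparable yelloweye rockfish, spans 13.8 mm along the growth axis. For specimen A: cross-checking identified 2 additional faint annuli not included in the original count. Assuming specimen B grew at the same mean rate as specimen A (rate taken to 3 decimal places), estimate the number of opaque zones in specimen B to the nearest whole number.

Specimen A: adjusted count: 50 − 3 + 2 = 49 opaque zones.
A: Mean rate = 12.6 mm / 49 years ≈ 0.257 mm per year.
For B, 13.8 / 0.257 = 53.70 years ≈ 54 opaque zones.

54 opaque zones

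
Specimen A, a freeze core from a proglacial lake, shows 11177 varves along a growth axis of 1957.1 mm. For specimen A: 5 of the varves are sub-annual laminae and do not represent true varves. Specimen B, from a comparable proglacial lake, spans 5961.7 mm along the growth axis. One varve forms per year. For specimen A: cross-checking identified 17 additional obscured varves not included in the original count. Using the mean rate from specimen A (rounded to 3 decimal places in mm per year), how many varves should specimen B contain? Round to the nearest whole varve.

Specimen A: after corrections the count is 11177 − 5 + 17 = 11189 varves.
A: Mean rate = 1957.1 mm / 11189 years ≈ 0.175 mm per year.
For B, 5961.7 / 0.175 = 34066.86 years ≈ 34067 varves.

34067 varves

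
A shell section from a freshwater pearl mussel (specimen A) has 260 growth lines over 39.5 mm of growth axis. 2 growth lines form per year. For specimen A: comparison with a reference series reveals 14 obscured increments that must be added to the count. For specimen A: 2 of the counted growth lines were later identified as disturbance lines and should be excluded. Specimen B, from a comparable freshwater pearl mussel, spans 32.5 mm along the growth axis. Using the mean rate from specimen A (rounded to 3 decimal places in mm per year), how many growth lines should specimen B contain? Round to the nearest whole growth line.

Specimen A: adjusted count: 260 − 2 + 14 = 272 growth lines.
Specimen A: with 2 growth lines per year, 272 / 2 = 136 years.
A: Extension rate ≈ 39.5 / 136 = 0.290 mm/year.
B spans 32.5 / 0.290 = 112.07 years; at 2 growth lines per year that is 112.07 × 2 ≈ 224 growth lines.

224 growth lines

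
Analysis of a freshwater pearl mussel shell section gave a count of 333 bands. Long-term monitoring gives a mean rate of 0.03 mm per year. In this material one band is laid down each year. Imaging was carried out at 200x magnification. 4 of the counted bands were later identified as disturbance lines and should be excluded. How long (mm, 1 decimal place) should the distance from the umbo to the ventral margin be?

9.9 mm

Correcting the raw count gives 333 − 4 = 329 true bands.
Length ≈ 0.03 × 329 = 9.9 mm.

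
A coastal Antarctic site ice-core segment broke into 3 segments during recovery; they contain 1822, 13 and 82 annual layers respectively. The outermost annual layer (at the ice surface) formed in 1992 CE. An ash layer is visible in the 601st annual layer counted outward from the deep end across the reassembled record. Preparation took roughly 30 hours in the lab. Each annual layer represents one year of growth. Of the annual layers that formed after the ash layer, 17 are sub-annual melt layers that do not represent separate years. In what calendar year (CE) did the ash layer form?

693 CE

Total annual layers = 1822 + 13 + 82 = 1917.
Between annual layer 601 and the ice surface there are 1917 − 601 = 1316 annual layers.
Excluding 17 false annual layers: 1316 − 17 = 1299.
1992 − 1299 = 693 CE.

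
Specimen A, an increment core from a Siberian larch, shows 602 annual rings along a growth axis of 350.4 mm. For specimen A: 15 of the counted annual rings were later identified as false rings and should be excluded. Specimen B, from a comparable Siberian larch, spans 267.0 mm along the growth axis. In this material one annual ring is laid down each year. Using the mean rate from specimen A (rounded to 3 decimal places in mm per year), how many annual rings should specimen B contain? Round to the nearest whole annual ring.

447 annual rings

Specimen A: after corrections the count is 602 − 15 = 587 annual rings.
A: Extension rate ≈ 350.4 / 587 = 0.597 mm/yr.
B spans 267.0 / 0.597 = 447.24 years ≈ 447 annual rings.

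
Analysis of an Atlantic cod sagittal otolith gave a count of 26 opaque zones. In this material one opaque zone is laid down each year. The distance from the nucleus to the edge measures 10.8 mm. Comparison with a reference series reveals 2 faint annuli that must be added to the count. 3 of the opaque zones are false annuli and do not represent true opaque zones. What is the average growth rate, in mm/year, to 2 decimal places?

0.43 mm/year

Adjusted count: 26 − 3 + 2 = 25 opaque zones.
Extension rate ≈ 10.8 / 25 = 0.43 mm/year.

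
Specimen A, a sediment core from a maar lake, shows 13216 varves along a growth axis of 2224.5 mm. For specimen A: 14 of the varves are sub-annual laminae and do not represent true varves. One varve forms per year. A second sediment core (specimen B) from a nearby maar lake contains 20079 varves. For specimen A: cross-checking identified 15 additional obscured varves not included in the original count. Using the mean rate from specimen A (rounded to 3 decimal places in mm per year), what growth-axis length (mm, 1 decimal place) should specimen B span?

3373.3 mm

Specimen A: adjusted count: 13216 − 14 + 15 = 13217 varves.
A: Extension rate ≈ 2224.5 / 13217 = 0.168 mm/year.
B's length ≈ 0.168 × 20079 = 3373.3 mm.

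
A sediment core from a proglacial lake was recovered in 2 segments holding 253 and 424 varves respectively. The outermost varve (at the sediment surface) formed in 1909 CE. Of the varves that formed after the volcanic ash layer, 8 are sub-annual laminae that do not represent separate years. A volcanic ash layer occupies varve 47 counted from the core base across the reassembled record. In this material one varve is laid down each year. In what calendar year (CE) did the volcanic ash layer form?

Total varves = 253 + 424 = 677.
677 − 47 = 630 varves lie beyond the volcanic ash layer toward the sediment surface.
Removing the 8 false varves leaves 630 − 8 = 622 true varves beyond the volcanic ash layer.
The varve at the sediment surface is 1909 CE, so the volcanic ash layer dates to 1909 − 622 = 1287 CE.

1287 CE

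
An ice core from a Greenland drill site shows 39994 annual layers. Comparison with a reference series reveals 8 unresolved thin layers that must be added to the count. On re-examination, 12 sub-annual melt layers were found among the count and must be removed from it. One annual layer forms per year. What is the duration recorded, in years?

Correcting the raw count gives 39994 − 12 + 8 = 39990 true annual layers.
At one annual layer per year, that is 39990 years.

39990 years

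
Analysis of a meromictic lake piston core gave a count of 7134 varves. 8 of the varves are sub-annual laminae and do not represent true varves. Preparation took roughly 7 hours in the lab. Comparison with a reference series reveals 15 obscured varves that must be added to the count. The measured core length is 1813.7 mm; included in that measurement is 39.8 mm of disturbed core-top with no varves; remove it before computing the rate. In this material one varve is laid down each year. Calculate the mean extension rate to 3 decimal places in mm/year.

0.248 mm/year

Correcting the raw count gives 7134 − 8 + 15 = 7141 true varves.
The growth record spans 1813.7 − 39.8 = 1773.9 mm.
Mean rate = 1773.9 mm / 7141 years ≈ 0.248 mm/year.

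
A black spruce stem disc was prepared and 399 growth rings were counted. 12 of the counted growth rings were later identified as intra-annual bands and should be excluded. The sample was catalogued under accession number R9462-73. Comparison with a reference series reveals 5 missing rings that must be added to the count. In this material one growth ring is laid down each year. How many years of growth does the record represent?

Correcting the raw count gives 399 − 12 + 5 = 392 true growth rings.
At one growth ring per year, that is 392 years.

392 years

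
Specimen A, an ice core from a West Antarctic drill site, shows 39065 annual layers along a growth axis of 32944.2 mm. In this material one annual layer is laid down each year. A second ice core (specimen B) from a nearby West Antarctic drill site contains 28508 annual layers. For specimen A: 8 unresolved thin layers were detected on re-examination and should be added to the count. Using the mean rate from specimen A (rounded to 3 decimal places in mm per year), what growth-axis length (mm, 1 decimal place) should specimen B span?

24032.2 mm

Specimen A: correcting the raw count gives 39065 + 8 = 39073 true annual layers.
A: Extension rate ≈ 32944.2 / 39073 = 0.843 mm/year.
B's length ≈ 0.843 × 28508 = 24032.2 mm.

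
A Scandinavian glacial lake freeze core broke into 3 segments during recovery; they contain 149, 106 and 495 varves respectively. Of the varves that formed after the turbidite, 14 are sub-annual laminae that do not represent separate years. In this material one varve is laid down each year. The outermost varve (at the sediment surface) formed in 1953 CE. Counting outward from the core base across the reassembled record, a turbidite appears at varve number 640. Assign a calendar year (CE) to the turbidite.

1857 CE

Total varves = 149 + 106 + 495 = 750.
Between varve 640 and the sediment surface there are 750 − 640 = 110 varves.
Removing the 14 false varves leaves 110 − 14 = 96 true varves beyond the turbidite.
Counting back 96 years from 1953 CE places the turbidite in 1953 − 96 = 1857 CE.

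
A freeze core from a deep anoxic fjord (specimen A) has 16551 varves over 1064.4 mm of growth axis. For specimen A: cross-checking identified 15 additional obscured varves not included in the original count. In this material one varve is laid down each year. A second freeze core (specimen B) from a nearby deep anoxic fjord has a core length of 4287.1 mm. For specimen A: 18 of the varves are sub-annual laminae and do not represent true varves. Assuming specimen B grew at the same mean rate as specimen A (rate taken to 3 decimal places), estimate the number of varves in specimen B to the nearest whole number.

66986 varves

Specimen A: true varve count = 16551 − 18 + 15 = 16548.
A: Mean rate = 1064.4 mm / 16548 years ≈ 0.064 mm/year.
For B, 4287.1 / 0.064 = 66985.94 years ≈ 66986 varves.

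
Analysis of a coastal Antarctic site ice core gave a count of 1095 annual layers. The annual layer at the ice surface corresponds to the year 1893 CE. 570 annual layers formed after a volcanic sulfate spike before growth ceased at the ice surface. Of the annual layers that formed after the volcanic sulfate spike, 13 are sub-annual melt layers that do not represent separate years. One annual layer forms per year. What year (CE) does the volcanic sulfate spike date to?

1336 CE

570 annual layers formed after the volcanic sulfate spike.
570 − 13 false = 557 true annual layers after the volcanic sulfate spike.
1893 − 557 = 1336 CE.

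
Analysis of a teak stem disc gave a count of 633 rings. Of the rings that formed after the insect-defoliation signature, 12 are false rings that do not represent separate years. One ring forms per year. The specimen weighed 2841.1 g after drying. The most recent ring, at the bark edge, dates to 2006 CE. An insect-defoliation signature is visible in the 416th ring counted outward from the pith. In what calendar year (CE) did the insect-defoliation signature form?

1801 CE

633 − 416 = 217 rings lie beyond the insect-defoliation signature toward the bark edge.
217 − 12 false = 205 true rings after the insect-defoliation signature.
The ring at the bark edge is 2006 CE, so the insect-defoliation signature dates to 2006 − 205 = 1801 CE.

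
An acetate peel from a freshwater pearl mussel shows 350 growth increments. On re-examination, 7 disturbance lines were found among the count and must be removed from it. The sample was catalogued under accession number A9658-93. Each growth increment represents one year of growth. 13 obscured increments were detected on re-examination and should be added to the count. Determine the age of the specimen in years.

Correcting the raw count gives 350 − 7 + 13 = 356 true growth increments.
At one growth increment per year, that is 356 years.

356 yr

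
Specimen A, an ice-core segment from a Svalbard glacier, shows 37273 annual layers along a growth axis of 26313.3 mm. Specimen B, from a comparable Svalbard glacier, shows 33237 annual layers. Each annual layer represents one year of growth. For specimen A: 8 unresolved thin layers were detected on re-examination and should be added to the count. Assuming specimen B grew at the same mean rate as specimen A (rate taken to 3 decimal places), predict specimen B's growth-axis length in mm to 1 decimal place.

Specimen A: after corrections the count is 37273 + 8 = 37281 annual layers.
A: Mean rate = 26313.3 mm / 37281 years ≈ 0.706 mm/year.
For B, 0.706 mm/year × 33237 years = 23465.3 mm.

23465.3 mm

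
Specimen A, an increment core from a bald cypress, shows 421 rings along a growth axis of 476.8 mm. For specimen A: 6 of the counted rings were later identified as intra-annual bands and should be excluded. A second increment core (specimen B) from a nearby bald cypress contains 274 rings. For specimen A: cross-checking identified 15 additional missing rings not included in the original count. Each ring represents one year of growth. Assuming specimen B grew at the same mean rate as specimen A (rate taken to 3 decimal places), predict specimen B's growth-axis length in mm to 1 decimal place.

303.9 mm

Specimen A: adjusted count: 421 − 6 + 15 = 430 rings.
A: Extension rate ≈ 476.8 / 430 = 1.109 mm per year.
B's length ≈ 1.109 × 274 = 303.9 mm.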